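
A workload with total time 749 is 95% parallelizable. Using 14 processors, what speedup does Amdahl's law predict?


Amdahl's law: T_p = T × ((1-p) + p/N)
= 749 × ((1-0.95) + 0.95/14)
= 749 × (0.05 + 0.0679)
= 749 × 0.1179
= 88.28
Speedup = 749/88.28
= 8.48×


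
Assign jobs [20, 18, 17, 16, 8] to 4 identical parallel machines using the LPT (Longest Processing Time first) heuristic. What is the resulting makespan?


Jobs (LPT sorted): [20, 18, 17, 16, 8]
Machines: 4
  J=20 → Machine 1 (load: 0+20=20)
  J=18 → Machine 2 (load: 0+18=18)
  J=17 → Machine 3 (load: 0+17=17)
  J=16 → Machine 4 (load: 0+16=16)
  J=8 → Machine 4 (load: 16+8=24)
Machine loads: [20, 18, 17, 24]
Makespan = max = 24 time units


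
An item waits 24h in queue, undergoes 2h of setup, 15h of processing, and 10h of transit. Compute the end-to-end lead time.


Lead time = queue + setup + processing + transit
= 24 + 2 + 15 + 10
= 51 hours


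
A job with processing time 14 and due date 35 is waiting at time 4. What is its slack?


Slack = due - current_time - processing
= 35 - 4 - 14
= 17


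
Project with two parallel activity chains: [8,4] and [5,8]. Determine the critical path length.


Path A: 8 + 4 = 12
Path B: 5 + 8 = 13
Critical path = longest = max(12, 13)
= 13 (Path B)


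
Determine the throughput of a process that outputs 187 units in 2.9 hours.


Throughput = units / time
= 187 / 2.9
= 64.5 units/hour


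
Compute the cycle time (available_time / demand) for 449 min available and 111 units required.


Cycle time = available time / demand
= 449 / 111
= 4.05 min/unit


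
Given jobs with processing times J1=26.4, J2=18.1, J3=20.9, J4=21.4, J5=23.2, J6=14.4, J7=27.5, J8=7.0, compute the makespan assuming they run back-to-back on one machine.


Sequential makespan: sum all processing times
= 26.4 + 18.1 + 20.9 + 21.4 + 23.2 + 14.4 + 27.5 + 7.0
= 158.9 time units


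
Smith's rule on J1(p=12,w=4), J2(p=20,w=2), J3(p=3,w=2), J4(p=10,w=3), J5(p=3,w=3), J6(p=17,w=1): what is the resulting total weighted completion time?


WSPT order (by p/w): J5 → J3 → J1 → J4 → J2 → J6
  J5: C=3, w·C=3×3=9
  J3: C=6, w·C=2×6=12
  J1: C=18, w·C=4×18=72
  J4: C=28, w·C=3×28=84
  J2: C=48, w·C=2×48=96
  J6: C=65, w·C=1×65=65
Σ w·C = 338
= 338


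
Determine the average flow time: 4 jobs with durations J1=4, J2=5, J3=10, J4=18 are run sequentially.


Completion times:
  J1: completes at 4
  J2: completes at 9
  J3: completes at 19
  J4: completes at 37
Sum = 69
Average = 69/4
= 17.25


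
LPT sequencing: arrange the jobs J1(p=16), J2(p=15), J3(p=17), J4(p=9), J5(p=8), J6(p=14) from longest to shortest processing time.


LPT: sort by longest processing time first
  J3: p=17
  J1: p=16
  J2: p=15
  J6: p=14
  J4: p=9
  J5: p=8
Order: J3 → J1 → J2 → J6 → J4 → J5


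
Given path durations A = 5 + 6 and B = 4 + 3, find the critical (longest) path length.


Path A: 5 + 6 = 11
Path B: 4 + 3 = 7
Critical path = longest = max(11, 7)
= 11 (Path A)


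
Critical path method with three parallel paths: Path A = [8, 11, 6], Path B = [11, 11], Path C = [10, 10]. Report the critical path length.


Path A: 8 + 11 + 6 = 25
Path B: 11 + 11 = 22
Path C: 10 + 10 = 20
Critical path = longest = max(25, 22, 20)
= 25 (Path A)


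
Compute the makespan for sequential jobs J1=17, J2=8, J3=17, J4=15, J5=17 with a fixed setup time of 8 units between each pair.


Makespan = Σ processing + (n-1) × setup
= (17 + 8 + 17 + 15 + 17) + (5-1)×8
= 74 + 32
= 106 time units


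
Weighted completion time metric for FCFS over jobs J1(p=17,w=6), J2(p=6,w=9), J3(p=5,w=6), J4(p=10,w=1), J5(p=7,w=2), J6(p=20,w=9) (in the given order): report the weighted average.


Completion times:
  J1: C=17, w×C=6×17=102
  J2: C=23, w×C=9×23=207
  J3: C=28, w×C=6×28=168
  J4: C=38, w×C=1×38=38
  J5: C=45, w×C=2×45=90
  J6: C=65, w×C=9×65=585
Sum w×C = 1190
Sum w = 33
Weighted avg = 1190/33
= 36.06


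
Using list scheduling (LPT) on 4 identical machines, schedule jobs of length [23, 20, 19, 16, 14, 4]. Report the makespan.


Jobs (LPT sorted): [23, 20, 19, 16, 14, 4]
Machines: 4
  J=23 → Machine 1 (load: 0+23=23)
  J=20 → Machine 2 (load: 0+20=20)
  J=19 → Machine 3 (load: 0+19=19)
  J=16 → Machine 4 (load: 0+16=16)
  J=14 → Machine 4 (load: 16+14=30)
  J=4 → Machine 3 (load: 19+4=23)
Machine loads: [23, 20, 23, 30]
Makespan = max = 30 time units


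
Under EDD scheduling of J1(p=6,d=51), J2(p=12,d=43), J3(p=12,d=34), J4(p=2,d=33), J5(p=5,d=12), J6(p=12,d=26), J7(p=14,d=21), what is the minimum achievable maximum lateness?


EDD order: J5 → J7 → J6 → J4 → J3 → J2 → J1
Completion and lateness:
  J5: C=5, d=12, L=5-12=-7
  J7: C=19, d=21, L=19-21=-2
  J6: C=31, d=26, L=31-26=5
  J4: C=33, d=33, L=33-33=0
  J3: C=45, d=34, L=45-34=11
  J2: C=57, d=43, L=57-43=14
  J1: C=63, d=51, L=63-51=12
Lmax = max(-7, -2, 5, 0, 11, 14, 12)
= 14


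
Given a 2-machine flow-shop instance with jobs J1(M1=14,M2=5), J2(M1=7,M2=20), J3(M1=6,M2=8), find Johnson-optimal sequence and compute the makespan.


Johnson's rule:
Group 1 (M1≤M2, sort by M1): ['J3', 'J2']
Group 2 (M1>M2, sort desc M2): ['J1']
Sequence: J3 → J2 → J1
Makespan calculation:
  J3: M1 done=6, M2 done=14
  J2: M1 done=13, M2 done=34
  J1: M1 done=27, M2 done=39
= Sequence: J3 → J2 → J1, Makespan: 39


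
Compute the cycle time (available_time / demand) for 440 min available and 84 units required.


Cycle time = available time / demand
= 440 / 84
= 5.24 min/unit


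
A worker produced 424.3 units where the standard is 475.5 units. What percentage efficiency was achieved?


Efficiency = (actual / standard) × 100
= (424.3 / 475.5) × 100
= 89.2%


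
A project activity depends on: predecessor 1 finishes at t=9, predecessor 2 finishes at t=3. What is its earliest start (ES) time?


ES = max of all predecessor completion times
Predecessors: [9, 3]
ES = max(9, 3)
= 9


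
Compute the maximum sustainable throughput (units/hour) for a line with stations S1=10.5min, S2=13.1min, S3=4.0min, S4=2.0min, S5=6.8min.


Bottleneck = longest station time
Station times: [10.5, 13.1, 4.0, 2.0, 6.8]
Max = 13.1 min
Rate = 60 / 13.1
= 4.58 units/hour (bottleneck: 13.1min)


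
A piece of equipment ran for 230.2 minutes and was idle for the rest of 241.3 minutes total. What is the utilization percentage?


Utilization = busy / total × 100
= 230.2 / 241.3 × 100
= 95.4%


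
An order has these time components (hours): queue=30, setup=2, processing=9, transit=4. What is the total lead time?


Lead time = queue + setup + processing + transit
= 30 + 2 + 9 + 4
= 45 hours


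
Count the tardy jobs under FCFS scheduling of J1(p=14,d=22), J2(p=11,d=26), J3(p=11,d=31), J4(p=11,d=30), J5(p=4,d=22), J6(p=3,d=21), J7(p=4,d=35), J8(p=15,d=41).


Completion vs due date:
  J1: C=14, d=22 → on time
  J2: C=25, d=26 → on time
  J3: C=36, d=31 → TARDY
  J4: C=47, d=30 → TARDY
  J5: C=51, d=22 → TARDY
  J6: C=54, d=21 → TARDY
  J7: C=58, d=35 → TARDY
  J8: C=73, d=41 → TARDY
Tardy jobs: J3, J4, J5, J6, J7, J8
Count = 6


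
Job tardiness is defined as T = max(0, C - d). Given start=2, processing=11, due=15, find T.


Completion = start + processing = 2 + 11 = 13
Tardiness = max(0, C - d) = max(0, 13 - 15)
= max(0, -2)
= 0


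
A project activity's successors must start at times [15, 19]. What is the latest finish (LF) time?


LF = min of all successor start times
Successors start at: [15, 19]
LF = min(15, 19)
= 15


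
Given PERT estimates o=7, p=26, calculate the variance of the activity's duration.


σ² = ((p - o) / 6)² = (p - o)² / 36
= (26 - 7)² / 36
= 19² / 36
= 361 / 36
= 10.0278


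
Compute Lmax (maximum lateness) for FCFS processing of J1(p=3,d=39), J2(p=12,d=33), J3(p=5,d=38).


Lateness per job (L = C - d):
  J1: C=3, d=39, L=-36
  J2: C=15, d=33, L=-18
  J3: C=20, d=38, L=-18
Lmax = max(-36, -18, -18)
= -18


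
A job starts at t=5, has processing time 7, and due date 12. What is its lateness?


Completion = 5 + 7 = 12
Lateness = C - d = 12 - 12
= 0


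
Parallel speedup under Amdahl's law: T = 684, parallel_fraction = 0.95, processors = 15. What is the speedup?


Amdahl's law: T_p = T × ((1-p) + p/N)
= 684 × ((1-0.95) + 0.95/15)
= 684 × (0.05 + 0.0633)
= 684 × 0.1133
= 77.52
Speedup = 684/77.52
= 8.82×


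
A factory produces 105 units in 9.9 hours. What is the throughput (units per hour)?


Throughput = units / time
= 105 / 9.9
= 10.6 units/hour


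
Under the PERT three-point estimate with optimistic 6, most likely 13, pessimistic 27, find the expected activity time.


te = (o + 4m + p) / 6
= (6 + 4×13 + 27) / 6
= (6 + 52 + 27) / 6
= 85 / 6
= 14.17


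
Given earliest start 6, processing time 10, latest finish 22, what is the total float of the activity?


EF = ES + duration = 6 + 10 = 16
LS = LF - duration = 22 - 10 = 12
Total Float = LF - EF = 22 - 16
(or LS - ES = 12 - 6)
= 6


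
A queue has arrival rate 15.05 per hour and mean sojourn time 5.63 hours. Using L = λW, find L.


Little's law: L = λ × W
= 15.05 × 5.63
= 84.73


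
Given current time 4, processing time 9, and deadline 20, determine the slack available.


Slack = due - current_time - processing
= 20 - 4 - 9
= 7


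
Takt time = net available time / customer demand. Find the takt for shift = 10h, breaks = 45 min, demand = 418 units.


Available = 10×60 - 45 = 555 min
Takt time = 555 / 418
= 1.33 min/unit


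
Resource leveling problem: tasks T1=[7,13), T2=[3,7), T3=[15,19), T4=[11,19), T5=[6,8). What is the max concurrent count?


Check each time point for overlaps:
  t=6: 2 tasks active (T2, T5)
Max concurrent = 2


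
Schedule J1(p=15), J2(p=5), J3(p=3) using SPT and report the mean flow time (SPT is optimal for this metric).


SPT order: J3 → J2 → J1
Completion times:
  J3: C=3
  J2: C=8
  J1: C=23
Sum = 34, n = 3
Mean flow = 34/3
= 11.33


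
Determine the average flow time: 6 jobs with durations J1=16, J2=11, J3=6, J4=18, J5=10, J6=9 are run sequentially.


Completion times:
  J1: completes at 16
  J2: completes at 27
  J3: completes at 33
  J4: completes at 51
  J5: completes at 61
  J6: completes at 70
Sum = 258
Average = 258/6
= 43.00


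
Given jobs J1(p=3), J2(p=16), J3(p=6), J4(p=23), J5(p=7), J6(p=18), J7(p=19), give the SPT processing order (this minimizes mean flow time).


SPT: sort by shortest processing time
  J1: p=3
  J3: p=6
  J5: p=7
  J2: p=16
  J6: p=18
  J7: p=19
  J4: p=23
Order: J1 → J3 → J5 → J2 → J6 → J7 → J4


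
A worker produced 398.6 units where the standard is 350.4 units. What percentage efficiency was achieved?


Efficiency = (actual / standard) × 100
= (398.6 / 350.4) × 100
= 113.8%


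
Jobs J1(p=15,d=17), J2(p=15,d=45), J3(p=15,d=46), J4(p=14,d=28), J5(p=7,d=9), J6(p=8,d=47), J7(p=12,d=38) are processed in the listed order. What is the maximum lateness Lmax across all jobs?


Lateness per job (L = C - d):
  J1: C=15, d=17, L=-2
  J2: C=30, d=45, L=-15
  J3: C=45, d=46, L=-1
  J4: C=59, d=28, L=31
  J5: C=66, d=9, L=57
  J6: C=74, d=47, L=27
  J7: C=86, d=38, L=48
Lmax = max(-2, -15, -1, 31, 57, 27, 48)
= 57


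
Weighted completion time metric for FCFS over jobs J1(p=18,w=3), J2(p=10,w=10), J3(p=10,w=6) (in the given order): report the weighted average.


Completion times:
  J1: C=18, w×C=3×18=54
  J2: C=28, w×C=10×28=280
  J3: C=38, w×C=6×38=228
Sum w×C = 562
Sum w = 19
Weighted avg = 562/19
= 29.58


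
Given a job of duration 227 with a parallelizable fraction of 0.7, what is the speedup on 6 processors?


Amdahl's law: T_p = T × ((1-p) + p/N)
= 227 × ((1-0.7) + 0.7/6)
= 227 × (0.30 + 0.1167)
= 227 × 0.4167
= 94.58
Speedup = 227/94.58
= 2.40×


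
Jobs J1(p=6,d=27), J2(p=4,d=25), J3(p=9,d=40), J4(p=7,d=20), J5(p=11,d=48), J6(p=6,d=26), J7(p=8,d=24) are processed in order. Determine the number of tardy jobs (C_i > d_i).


Completion vs due date:
  J1: C=6, d=27 → on time
  J2: C=10, d=25 → on time
  J3: C=19, d=40 → on time
  J4: C=26, d=20 → TARDY
  J5: C=37, d=48 → on time
  J6: C=43, d=26 → TARDY
  J7: C=51, d=24 → TARDY
Tardy jobs: J4, J6, J7
Count = 3


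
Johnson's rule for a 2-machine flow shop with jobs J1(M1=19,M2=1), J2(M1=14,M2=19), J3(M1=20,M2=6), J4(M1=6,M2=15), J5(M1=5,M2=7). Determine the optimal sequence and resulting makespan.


Johnson's rule:
Group 1 (M1≤M2, sort by M1): ['J5', 'J4', 'J2']
Group 2 (M1>M2, sort desc M2): ['J3', 'J1']
Sequence: J5 → J4 → J2 → J3 → J1
Makespan calculation:
  J5: M1 done=5, M2 done=12
  J4: M1 done=11, M2 done=27
  J2: M1 done=25, M2 done=46
  J3: M1 done=45, M2 done=52
  J1: M1 done=64, M2 done=65
= Sequence: J5 → J4 → J2 → J3 → J1, Makespan: 65


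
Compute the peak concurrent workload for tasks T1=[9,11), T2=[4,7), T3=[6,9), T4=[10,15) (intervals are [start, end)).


Check each time point for overlaps:
  t=6: 2 tasks active (T2, T3)
Max concurrent = 2


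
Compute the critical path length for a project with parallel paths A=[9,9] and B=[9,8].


Path A: 9 + 9 = 18
Path B: 9 + 8 = 17
Critical path = longest = max(18, 17)
= 18 (Path A)


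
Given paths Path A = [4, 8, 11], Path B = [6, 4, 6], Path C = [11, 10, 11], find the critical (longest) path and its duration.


Path A: 4 + 8 + 11 = 23
Path B: 6 + 4 + 6 = 16
Path C: 11 + 10 + 11 = 32
Critical path = longest = max(23, 16, 32)
= 32 (Path C)


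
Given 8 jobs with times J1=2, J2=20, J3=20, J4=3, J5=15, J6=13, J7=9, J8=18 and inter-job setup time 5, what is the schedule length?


Makespan = Σ processing + (n-1) × setup
= (2 + 20 + 20 + 3 + 15 + 13 + 9 + 18) + (8-1)×5
= 100 + 35
= 135 time units


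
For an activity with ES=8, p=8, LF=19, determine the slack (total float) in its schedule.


EF = ES + duration = 8 + 8 = 16
LS = LF - duration = 19 - 8 = 11
Total Float = LF - EF = 19 - 16
(or LS - ES = 11 - 8)
= 3


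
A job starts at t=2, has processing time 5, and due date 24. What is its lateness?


Completion = 2 + 5 = 7
Lateness = C - d = 7 - 24
= -17


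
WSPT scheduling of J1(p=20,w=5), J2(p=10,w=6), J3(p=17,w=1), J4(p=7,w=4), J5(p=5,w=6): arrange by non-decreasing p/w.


WSPT (Smith's rule): sort by p/w ascending
  J5: p/w = 5/6 = 0.833
  J2: p/w = 10/6 = 1.667
  J4: p/w = 7/4 = 1.750
  J1: p/w = 20/5 = 4.000
  J3: p/w = 17/1 = 17.000
Order: J5 → J2 → J4 → J1 → J3


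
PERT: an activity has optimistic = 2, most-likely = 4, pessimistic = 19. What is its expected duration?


te = (o + 4m + p) / 6
= (2 + 4×4 + 19) / 6
= (2 + 16 + 19) / 6
= 37 / 6
= 6.17


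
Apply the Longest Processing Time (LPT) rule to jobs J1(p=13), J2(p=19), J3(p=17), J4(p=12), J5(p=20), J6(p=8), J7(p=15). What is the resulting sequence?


LPT: sort by longest processing time first
  J5: p=20
  J2: p=19
  J3: p=17
  J7: p=15
  J1: p=13
  J4: p=12
  J6: p=8
Order: J5 → J2 → J3 → J7 → J1 → J4 → J6


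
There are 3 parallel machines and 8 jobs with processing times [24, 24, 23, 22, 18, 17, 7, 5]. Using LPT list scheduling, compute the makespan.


Jobs (LPT sorted): [24, 24, 23, 22, 18, 17, 7, 5]
Machines: 3
  J=24 → Machine 1 (load: 0+24=24)
  J=24 → Machine 2 (load: 0+24=24)
  J=23 → Machine 3 (load: 0+23=23)
  J=22 → Machine 3 (load: 23+22=45)
  J=18 → Machine 1 (load: 24+18=42)
  J=17 → Machine 2 (load: 24+17=41)
  J=7 → Machine 2 (load: 41+7=48)
  J=5 → Machine 1 (load: 42+5=47)
Machine loads: [47, 48, 45]
Makespan = max = 48 time units


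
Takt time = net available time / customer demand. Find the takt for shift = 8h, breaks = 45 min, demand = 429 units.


Available = 8×60 - 45 = 435 min
Takt time = 435 / 429
= 1.01 min/unit


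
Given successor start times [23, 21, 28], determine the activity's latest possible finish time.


LF = min of all successor start times
Successors start at: [23, 21, 28]
LF = min(23, 21, 28)
= 21


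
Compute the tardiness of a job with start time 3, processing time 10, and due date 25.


Completion = start + processing = 3 + 10 = 13
Tardiness = max(0, C - d) = max(0, 13 - 25)
= max(0, -12)
= 0


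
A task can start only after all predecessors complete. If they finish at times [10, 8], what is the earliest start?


ES = max of all predecessor completion times
Predecessors: [10, 8]
ES = max(10, 8)
= 10


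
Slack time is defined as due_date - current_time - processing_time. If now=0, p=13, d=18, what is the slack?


Slack = due - current_time - processing
= 18 - 0 - 13
= 5


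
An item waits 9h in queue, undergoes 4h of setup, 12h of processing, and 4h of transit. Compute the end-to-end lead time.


Lead time = queue + setup + processing + transit
= 9 + 4 + 12 + 4
= 29 hours


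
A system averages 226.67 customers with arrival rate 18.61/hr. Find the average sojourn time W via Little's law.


Little's law: L = λW → W = L / λ
= 226.67 / 18.61
= 12.18 hours


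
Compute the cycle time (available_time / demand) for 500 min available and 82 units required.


Cycle time = available time / demand
= 500 / 82
= 6.10 min/unit


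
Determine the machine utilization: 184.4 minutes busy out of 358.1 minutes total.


Utilization = busy / total × 100
= 184.4 / 358.1 × 100
= 51.5%


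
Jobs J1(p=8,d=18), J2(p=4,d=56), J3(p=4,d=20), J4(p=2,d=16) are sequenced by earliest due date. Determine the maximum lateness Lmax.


EDD order: J4 → J1 → J3 → J2
Completion and lateness:
  J4: C=2, d=16, L=2-16=-14
  J1: C=10, d=18, L=10-18=-8
  J3: C=14, d=20, L=14-20=-6
  J2: C=18, d=56, L=18-56=-38
Lmax = max(-14, -8, -6, -38)
= -6


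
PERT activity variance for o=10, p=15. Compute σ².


σ² = ((p - o) / 6)² = (p - o)² / 36
= (15 - 10)² / 36
= 5² / 36
= 25 / 36
= 0.6944


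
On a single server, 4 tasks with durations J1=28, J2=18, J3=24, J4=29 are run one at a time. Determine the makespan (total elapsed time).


Sequential makespan: sum all processing times
= 28 + 18 + 24 + 29
= 99 time units


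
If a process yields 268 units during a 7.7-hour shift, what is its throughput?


Throughput = units / time
= 268 / 7.7
= 34.8 units/hour


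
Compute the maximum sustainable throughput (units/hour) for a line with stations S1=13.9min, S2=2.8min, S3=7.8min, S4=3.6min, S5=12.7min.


Bottleneck = longest station time
Station times: [13.9, 2.8, 7.8, 3.6, 12.7]
Max = 13.9 min
Rate = 60 / 13.9
= 4.32 units/hour (bottleneck: 13.9min)


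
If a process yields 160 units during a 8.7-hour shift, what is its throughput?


Throughput = units / time
= 160 / 8.7
= 18.4 units/hour


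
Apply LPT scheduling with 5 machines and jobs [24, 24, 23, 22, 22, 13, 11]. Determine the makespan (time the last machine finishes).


Jobs (LPT sorted): [24, 24, 23, 22, 22, 13, 11]
Machines: 5
  J=24 → Machine 1 (load: 0+24=24)
  J=24 → Machine 2 (load: 0+24=24)
  J=23 → Machine 3 (load: 0+23=23)
  J=22 → Machine 4 (load: 0+22=22)
  J=22 → Machine 5 (load: 0+22=22)
  J=13 → Machine 4 (load: 22+13=35)
  J=11 → Machine 5 (load: 22+11=33)
Machine loads: [24, 24, 23, 35, 33]
Makespan = max = 35 time units


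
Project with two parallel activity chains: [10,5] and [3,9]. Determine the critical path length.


Path A: 10 + 5 = 15
Path B: 3 + 9 = 12
Critical path = longest = max(15, 12)
= 15 (Path A)


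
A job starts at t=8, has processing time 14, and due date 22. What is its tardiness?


Completion = start + processing = 8 + 14 = 22
Tardiness = max(0, C - d) = max(0, 22 - 22)
= max(0, 0)
= 0


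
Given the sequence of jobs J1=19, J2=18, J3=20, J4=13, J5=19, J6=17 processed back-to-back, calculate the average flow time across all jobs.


Completion times:
  J1: completes at 19
  J2: completes at 37
  J3: completes at 57
  J4: completes at 70
  J5: completes at 89
  J6: completes at 106
Sum = 378
Average = 378/6
= 63.00


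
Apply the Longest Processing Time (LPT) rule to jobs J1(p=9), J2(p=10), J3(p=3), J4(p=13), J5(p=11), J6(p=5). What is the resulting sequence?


LPT: sort by longest processing time first
  J4: p=13
  J5: p=11
  J2: p=10
  J1: p=9
  J6: p=5
  J3: p=3
Order: J4 → J5 → J2 → J1 → J6 → J3


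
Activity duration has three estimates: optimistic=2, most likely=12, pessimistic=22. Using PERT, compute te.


te = (o + 4m + p) / 6
= (2 + 4×12 + 22) / 6
= (2 + 48 + 22) / 6
= 72 / 6
= 12.00


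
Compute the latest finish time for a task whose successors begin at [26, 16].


LF = min of all successor start times
Successors start at: [26, 16]
LF = min(26, 16)
= 16


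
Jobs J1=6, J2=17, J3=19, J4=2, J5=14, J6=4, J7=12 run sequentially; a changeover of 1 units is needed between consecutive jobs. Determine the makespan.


Makespan = Σ processing + (n-1) × setup
= (6 + 17 + 19 + 2 + 14 + 4 + 12) + (7-1)×1
= 74 + 6
= 80 time units


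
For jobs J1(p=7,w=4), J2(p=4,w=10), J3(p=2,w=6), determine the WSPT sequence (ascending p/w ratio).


WSPT (Smith's rule): sort by p/w ascending
  J3: p/w = 2/6 = 0.333
  J2: p/w = 4/10 = 0.400
  J1: p/w = 7/4 = 1.750
Order: J3 → J2 → J1


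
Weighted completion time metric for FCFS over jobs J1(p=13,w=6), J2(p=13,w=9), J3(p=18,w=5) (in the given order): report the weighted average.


Completion times:
  J1: C=13, w×C=6×13=78
  J2: C=26, w×C=9×26=234
  J3: C=44, w×C=5×44=220
Sum w×C = 532
Sum w = 20
Weighted avg = 532/20
= 26.60


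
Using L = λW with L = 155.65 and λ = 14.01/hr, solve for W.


Little's law: L = λW → W = L / λ
= 155.65 / 14.01
= 11.11 hours


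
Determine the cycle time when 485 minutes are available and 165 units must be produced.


Cycle time = available time / demand
= 485 / 165
= 2.94 min/unit


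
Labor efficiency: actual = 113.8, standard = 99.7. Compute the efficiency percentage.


Efficiency = (actual / standard) × 100
= (113.8 / 99.7) × 100
= 114.1%


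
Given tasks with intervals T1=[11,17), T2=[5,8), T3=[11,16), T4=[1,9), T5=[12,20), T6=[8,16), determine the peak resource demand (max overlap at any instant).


Check each time point for overlaps:
  t=12: 4 tasks active (T1, T3, T5, T6)
Max concurrent = 4


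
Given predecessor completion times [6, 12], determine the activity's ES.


ES = max of all predecessor completion times
Predecessors: [6, 12]
ES = max(6, 12)
= 12


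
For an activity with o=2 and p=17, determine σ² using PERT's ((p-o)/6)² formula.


σ² = ((p - o) / 6)² = (p - o)² / 36
= (17 - 2)² / 36
= 15² / 36
= 225 / 36
= 6.2500


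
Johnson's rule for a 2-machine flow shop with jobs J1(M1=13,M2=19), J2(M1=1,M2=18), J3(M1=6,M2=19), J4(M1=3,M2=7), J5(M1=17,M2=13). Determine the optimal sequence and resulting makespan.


Johnson's rule:
Group 1 (M1≤M2, sort by M1): ['J2', 'J4', 'J3', 'J1']
Group 2 (M1>M2, sort desc M2): ['J5']
Sequence: J2 → J4 → J3 → J1 → J5
Makespan calculation:
  J2: M1 done=1, M2 done=19
  J4: M1 done=4, M2 done=26
  J3: M1 done=10, M2 done=45
  J1: M1 done=23, M2 done=64
  J5: M1 done=40, M2 done=77
= Sequence: J2 → J4 → J3 → J1 → J5, Makespan: 77


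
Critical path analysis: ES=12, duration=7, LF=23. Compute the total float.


EF = ES + duration = 12 + 7 = 19
LS = LF - duration = 23 - 7 = 16
Total Float = LF - EF = 23 - 19
(or LS - ES = 16 - 12)
= 4


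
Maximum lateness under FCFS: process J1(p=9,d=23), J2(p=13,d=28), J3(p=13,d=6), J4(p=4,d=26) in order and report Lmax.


Lateness per job (L = C - d):
  J1: C=9, d=23, L=-14
  J2: C=22, d=28, L=-6
  J3: C=35, d=6, L=29
  J4: C=39, d=26, L=13
Lmax = max(-14, -6, 29, 13)
= 29


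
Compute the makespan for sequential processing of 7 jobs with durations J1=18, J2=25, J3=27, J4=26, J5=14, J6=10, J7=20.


Sequential makespan: sum all processing times
= 18 + 25 + 27 + 26 + 14 + 10 + 20
= 140 time units


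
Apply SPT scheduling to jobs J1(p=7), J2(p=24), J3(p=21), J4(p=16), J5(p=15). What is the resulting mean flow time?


SPT order: J1 → J5 → J4 → J3 → J2
Completion times:
  J1: C=7
  J5: C=22
  J4: C=38
  J3: C=59
  J2: C=83
Sum = 209, n = 5
Mean flow = 209/5
= 41.80


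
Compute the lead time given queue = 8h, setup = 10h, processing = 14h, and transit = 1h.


Lead time = queue + setup + processing + transit
= 8 + 10 + 14 + 1
= 33 hours


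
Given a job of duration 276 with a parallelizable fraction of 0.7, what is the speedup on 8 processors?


Amdahl's law: T_p = T × ((1-p) + p/N)
= 276 × ((1-0.7) + 0.7/8)
= 276 × (0.30 + 0.0875)
= 276 × 0.3875
= 106.95
Speedup = 276/106.95
= 2.58×


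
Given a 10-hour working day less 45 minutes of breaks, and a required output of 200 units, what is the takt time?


Available = 10×60 - 45 = 555 min
Takt time = 555 / 200
= 2.77 min/unit


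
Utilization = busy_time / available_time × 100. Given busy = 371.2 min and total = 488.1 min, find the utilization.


Utilization = busy / total × 100
= 371.2 / 488.1 × 100
= 76.0%


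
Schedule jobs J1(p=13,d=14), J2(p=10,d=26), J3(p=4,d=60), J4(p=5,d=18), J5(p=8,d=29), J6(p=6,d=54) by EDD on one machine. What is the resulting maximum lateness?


EDD order: J1 → J4 → J2 → J5 → J6 → J3
Completion and lateness:
  J1: C=13, d=14, L=13-14=-1
  J4: C=18, d=18, L=18-18=0
  J2: C=28, d=26, L=28-26=2
  J5: C=36, d=29, L=36-29=7
  J6: C=42, d=54, L=42-54=-12
  J3: C=46, d=60, L=46-60=-14
Lmax = max(-1, 0, 2, 7, -12, -14)
= 7


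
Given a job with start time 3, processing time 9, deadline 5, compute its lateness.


Completion = 3 + 9 = 12
Lateness = C - d = 12 - 5
= 7


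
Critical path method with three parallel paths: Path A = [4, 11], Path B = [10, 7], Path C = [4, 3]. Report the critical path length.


Path A: 4 + 11 = 15
Path B: 10 + 7 = 17
Path C: 4 + 3 = 7
Critical path = longest = max(15, 17, 7)
= 17 (Path B)


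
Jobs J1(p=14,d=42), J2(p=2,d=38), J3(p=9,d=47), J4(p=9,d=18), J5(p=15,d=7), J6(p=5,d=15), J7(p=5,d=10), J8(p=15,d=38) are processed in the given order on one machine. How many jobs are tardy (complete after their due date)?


Completion vs due date:
  J1: C=14, d=42 → on time
  J2: C=16, d=38 → on time
  J3: C=25, d=47 → on time
  J4: C=34, d=18 → TARDY
  J5: C=49, d=7 → TARDY
  J6: C=54, d=15 → TARDY
  J7: C=59, d=10 → TARDY
  J8: C=74, d=38 → TARDY
Tardy jobs: J4, J5, J6, J7, J8
Count = 5


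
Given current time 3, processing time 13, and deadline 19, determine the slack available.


Slack = due - current_time - processing
= 19 - 3 - 13
= 3


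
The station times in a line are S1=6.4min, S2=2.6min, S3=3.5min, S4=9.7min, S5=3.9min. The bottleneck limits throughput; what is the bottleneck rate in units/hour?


Bottleneck = longest station time
Station times: [6.4, 2.6, 3.5, 9.7, 3.9]
Max = 9.7 min
Rate = 60 / 9.7
= 6.19 units/hour (bottleneck: 9.7min)


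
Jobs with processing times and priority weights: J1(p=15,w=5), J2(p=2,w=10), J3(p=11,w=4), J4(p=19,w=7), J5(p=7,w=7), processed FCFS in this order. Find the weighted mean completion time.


Completion times:
  J1: C=15, w×C=5×15=75
  J2: C=17, w×C=10×17=170
  J3: C=28, w×C=4×28=112
  J4: C=47, w×C=7×47=329
  J5: C=54, w×C=7×54=378
Sum w×C = 1064
Sum w = 33
Weighted avg = 1064/33
= 32.24


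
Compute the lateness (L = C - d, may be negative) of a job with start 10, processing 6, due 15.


Completion = 10 + 6 = 16
Lateness = C - d = 16 - 15
= 1


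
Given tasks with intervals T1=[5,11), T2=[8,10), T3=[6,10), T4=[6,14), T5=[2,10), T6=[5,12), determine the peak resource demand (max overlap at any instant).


Check each time point for overlaps:
  t=8: 6 tasks active (T1, T2, T3, T4, T5, T6)
Max concurrent = 6


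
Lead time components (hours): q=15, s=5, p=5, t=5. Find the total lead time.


Lead time = queue + setup + processing + transit
= 15 + 5 + 5 + 5
= 30 hours


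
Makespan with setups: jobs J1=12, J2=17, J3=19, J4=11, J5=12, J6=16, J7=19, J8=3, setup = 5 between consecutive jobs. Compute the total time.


Makespan = Σ processing + (n-1) × setup
= (12 + 17 + 19 + 11 + 12 + 16 + 19 + 3) + (8-1)×5
= 109 + 35
= 144 time units


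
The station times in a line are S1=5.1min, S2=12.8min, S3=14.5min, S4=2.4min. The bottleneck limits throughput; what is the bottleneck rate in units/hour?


Bottleneck = longest station time
Station times: [5.1, 12.8, 14.5, 2.4]
Max = 14.5 min
Rate = 60 / 14.5
= 4.14 units/hour (bottleneck: 14.5min)


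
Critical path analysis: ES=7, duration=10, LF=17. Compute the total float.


EF = ES + duration = 7 + 10 = 17
LS = LF - duration = 17 - 10 = 7
Total Float = LF - EF = 17 - 17
(or LS - ES = 7 - 7)
= 0


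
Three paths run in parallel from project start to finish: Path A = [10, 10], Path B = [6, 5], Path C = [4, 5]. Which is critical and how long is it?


Path A: 10 + 10 = 20
Path B: 6 + 5 = 11
Path C: 4 + 5 = 9
Critical path = longest = max(20, 11, 9)
= 20 (Path A)


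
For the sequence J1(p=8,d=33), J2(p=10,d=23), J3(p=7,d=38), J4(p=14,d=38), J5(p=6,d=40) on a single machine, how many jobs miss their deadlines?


Completion vs due date:
  J1: C=8, d=33 → on time
  J2: C=18, d=23 → on time
  J3: C=25, d=38 → on time
  J4: C=39, d=38 → TARDY
  J5: C=45, d=40 → TARDY
Tardy jobs: J4, J5
Count = 2


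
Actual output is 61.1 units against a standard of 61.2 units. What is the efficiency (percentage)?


Efficiency = (actual / standard) × 100
= (61.1 / 61.2) × 100
= 99.8%


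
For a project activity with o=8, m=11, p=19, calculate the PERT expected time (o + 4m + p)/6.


te = (o + 4m + p) / 6
= (8 + 4×11 + 19) / 6
= (8 + 44 + 19) / 6
= 71 / 6
= 11.83


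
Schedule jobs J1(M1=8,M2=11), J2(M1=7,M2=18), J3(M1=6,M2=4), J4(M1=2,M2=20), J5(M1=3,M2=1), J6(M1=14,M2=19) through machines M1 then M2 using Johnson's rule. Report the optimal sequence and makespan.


Johnson's rule:
Group 1 (M1≤M2, sort by M1): ['J4', 'J2', 'J1', 'J6']
Group 2 (M1>M2, sort desc M2): ['J3', 'J5']
Sequence: J4 → J2 → J1 → J6 → J3 → J5
Makespan calculation:
  J4: M1 done=2, M2 done=22
  J2: M1 done=9, M2 done=40
  J1: M1 done=17, M2 done=51
  J6: M1 done=31, M2 done=70
  J3: M1 done=37, M2 done=74
  J5: M1 done=40, M2 done=75
= Sequence: J4 → J2 → J1 → J6 → J3 → J5, Makespan: 75


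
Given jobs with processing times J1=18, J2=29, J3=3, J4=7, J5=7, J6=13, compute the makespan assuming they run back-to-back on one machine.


Sequential makespan: sum all processing times
= 18 + 29 + 3 + 7 + 7 + 13
= 77 time units


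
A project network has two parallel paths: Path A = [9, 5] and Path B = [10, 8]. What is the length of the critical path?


Path A: 9 + 5 = 14
Path B: 10 + 8 = 18
Critical path = longest = max(14, 18)
= 18 (Path B)


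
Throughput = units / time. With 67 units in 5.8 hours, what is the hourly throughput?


Throughput = units / time
= 67 / 5.8
= 11.6 units/hour


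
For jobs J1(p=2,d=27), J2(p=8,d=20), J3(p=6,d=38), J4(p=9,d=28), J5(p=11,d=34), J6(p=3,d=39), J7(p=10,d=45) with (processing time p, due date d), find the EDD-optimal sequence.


EDD: sort by earliest due date
  J2: d=20, p=8
  J1: d=27, p=2
  J4: d=28, p=9
  J5: d=34, p=11
  J3: d=38, p=6
  J6: d=39, p=3
  J7: d=45, p=10
Order: J2 → J1 → J4 → J5 → J3 → J6 → J7


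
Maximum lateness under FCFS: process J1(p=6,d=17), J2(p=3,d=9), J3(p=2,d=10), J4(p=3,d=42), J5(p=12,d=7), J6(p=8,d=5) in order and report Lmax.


Lateness per job (L = C - d):
  J1: C=6, d=17, L=-11
  J2: C=9, d=9, L=0
  J3: C=11, d=10, L=1
  J4: C=14, d=42, L=-28
  J5: C=26, d=7, L=19
  J6: C=34, d=5, L=29
Lmax = max(-11, 0, 1, -28, 19, 29)
= 29


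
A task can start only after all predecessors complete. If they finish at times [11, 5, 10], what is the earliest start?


ES = max of all predecessor completion times
Predecessors: [11, 5, 10]
ES = max(11, 5, 10)
= 11


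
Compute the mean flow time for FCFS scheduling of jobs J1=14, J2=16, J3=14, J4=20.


Completion times:
  J1: completes at 14
  J2: completes at 30
  J3: completes at 44
  J4: completes at 64
Sum = 152
Average = 152/4
= 38.00


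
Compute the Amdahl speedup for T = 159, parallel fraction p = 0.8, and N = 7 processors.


Amdahl's law: T_p = T × ((1-p) + p/N)
= 159 × ((1-0.8) + 0.8/7)
= 159 × (0.20 + 0.1143)
= 159 × 0.3143
= 49.97
Speedup = 159/49.97
= 3.18×


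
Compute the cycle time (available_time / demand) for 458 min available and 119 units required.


Cycle time = available time / demand
= 458 / 119
= 3.85 min/unit


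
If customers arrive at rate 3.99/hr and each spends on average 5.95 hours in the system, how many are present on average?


Little's law: L = λ × W
= 3.99 × 5.95
= 23.74


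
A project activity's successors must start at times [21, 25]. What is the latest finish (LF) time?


LF = min of all successor start times
Successors start at: [21, 25]
LF = min(21, 25)
= 21


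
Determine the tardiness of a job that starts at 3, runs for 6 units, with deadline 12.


Completion = start + processing = 3 + 6 = 9
Tardiness = max(0, C - d) = max(0, 9 - 12)
= max(0, -3)
= 0


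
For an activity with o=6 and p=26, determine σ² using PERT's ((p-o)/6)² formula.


σ² = ((p - o) / 6)² = (p - o)² / 36
= (26 - 6)² / 36
= 20² / 36
= 400 / 36
= 11.1111


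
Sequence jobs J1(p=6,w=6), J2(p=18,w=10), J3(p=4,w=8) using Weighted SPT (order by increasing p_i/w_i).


WSPT (Smith's rule): sort by p/w ascending
  J3: p/w = 4/8 = 0.500
  J1: p/w = 6/6 = 1.000
  J2: p/w = 18/10 = 1.800
Order: J3 → J1 → J2


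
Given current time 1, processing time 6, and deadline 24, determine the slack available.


Slack = due - current_time - processing
= 24 - 1 - 6
= 17


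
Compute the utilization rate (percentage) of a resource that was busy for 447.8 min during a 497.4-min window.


Utilization = busy / total × 100
= 447.8 / 497.4 × 100
= 90.0%


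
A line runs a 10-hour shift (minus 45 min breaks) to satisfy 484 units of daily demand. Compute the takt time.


Available = 10×60 - 45 = 555 min
Takt time = 555 / 484
= 1.15 min/unit


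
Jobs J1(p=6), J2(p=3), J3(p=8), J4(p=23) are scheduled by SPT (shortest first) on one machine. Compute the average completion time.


SPT order: J2 → J1 → J3 → J4
Completion times:
  J2: C=3
  J1: C=9
  J3: C=17
  J4: C=40
Sum = 69, n = 4
Mean flow = 69/4
= 17.25


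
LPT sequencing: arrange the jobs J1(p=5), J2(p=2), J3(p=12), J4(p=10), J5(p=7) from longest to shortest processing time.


LPT: sort by longest processing time first
  J3: p=12
  J4: p=10
  J5: p=7
  J1: p=5
  J2: p=2
Order: J3 → J4 → J5 → J1 → J2


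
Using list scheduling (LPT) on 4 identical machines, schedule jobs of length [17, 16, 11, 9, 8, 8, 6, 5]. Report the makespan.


Jobs (LPT sorted): [17, 16, 11, 9, 8, 8, 6, 5]
Machines: 4
  J=17 → Machine 1 (load: 0+17=17)
  J=16 → Machine 2 (load: 0+16=16)
  J=11 → Machine 3 (load: 0+11=11)
  J=9 → Machine 4 (load: 0+9=9)
  J=8 → Machine 4 (load: 9+8=17)
  J=8 → Machine 3 (load: 11+8=19)
  J=6 → Machine 2 (load: 16+6=22)
  J=5 → Machine 1 (load: 17+5=22)
Machine loads: [22, 22, 19, 17]
Makespan = max = 22 time units


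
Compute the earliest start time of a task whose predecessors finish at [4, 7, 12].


ES = max of all predecessor completion times
Predecessors: [4, 7, 12]
ES = max(4, 7, 12)
= 12


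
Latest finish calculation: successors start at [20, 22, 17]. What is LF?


LF = min of all successor start times
Successors start at: [20, 22, 17]
LF = min(20, 22, 17)
= 17


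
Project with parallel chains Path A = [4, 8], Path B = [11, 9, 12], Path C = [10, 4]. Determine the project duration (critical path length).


Path A: 4 + 8 = 12
Path B: 11 + 9 + 12 = 32
Path C: 10 + 4 = 14
Critical path = longest = max(12, 32, 14)
= 32 (Path B)


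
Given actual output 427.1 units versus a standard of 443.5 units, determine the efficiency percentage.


Efficiency = (actual / standard) × 100
= (427.1 / 443.5) × 100
= 96.3%


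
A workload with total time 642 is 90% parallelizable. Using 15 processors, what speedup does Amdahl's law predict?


Amdahl's law: T_p = T × ((1-p) + p/N)
= 642 × ((1-0.9) + 0.9/15)
= 642 × (0.10 + 0.0600)
= 642 × 0.1600
= 102.72
Speedup = 642/102.72
= 6.25×


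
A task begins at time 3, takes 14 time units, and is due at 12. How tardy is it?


Completion = start + processing = 3 + 14 = 17
Tardiness = max(0, C - d) = max(0, 17 - 12)
= max(0, 5)
= 5


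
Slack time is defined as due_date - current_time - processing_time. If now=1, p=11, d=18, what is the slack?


Slack = due - current_time - processing
= 18 - 1 - 11
= 6


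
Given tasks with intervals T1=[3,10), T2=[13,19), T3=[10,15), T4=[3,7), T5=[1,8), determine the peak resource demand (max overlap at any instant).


Check each time point for overlaps:
  t=3: 3 tasks active (T1, T4, T5)
Max concurrent = 3


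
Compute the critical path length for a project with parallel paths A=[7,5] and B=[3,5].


Path A: 7 + 5 = 12
Path B: 3 + 5 = 8
Critical path = longest = max(12, 8)
= 12 (Path A)


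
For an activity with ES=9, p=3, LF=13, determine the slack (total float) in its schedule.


EF = ES + duration = 9 + 3 = 12
LS = LF - duration = 13 - 3 = 10
Total Float = LF - EF = 13 - 12
(or LS - ES = 10 - 9)
= 1


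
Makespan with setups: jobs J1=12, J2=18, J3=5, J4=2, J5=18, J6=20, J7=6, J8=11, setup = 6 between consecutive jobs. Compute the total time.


Makespan = Σ processing + (n-1) × setup
= (12 + 18 + 5 + 2 + 18 + 20 + 6 + 11) + (8-1)×6
= 92 + 42
= 134 time units


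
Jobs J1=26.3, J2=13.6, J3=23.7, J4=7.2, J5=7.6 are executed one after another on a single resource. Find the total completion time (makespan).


Sequential makespan: sum all processing times
= 26.3 + 13.6 + 23.7 + 7.2 + 7.6
= 78.4 time units


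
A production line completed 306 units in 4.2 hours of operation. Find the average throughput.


Throughput = units / time
= 306 / 4.2
= 72.9 units/hour


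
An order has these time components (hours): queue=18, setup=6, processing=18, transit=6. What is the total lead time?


Lead time = queue + setup + processing + transit
= 18 + 6 + 18 + 6
= 48 hours


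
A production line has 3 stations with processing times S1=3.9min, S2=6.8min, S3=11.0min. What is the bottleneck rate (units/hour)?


Bottleneck = longest station time
Station times: [3.9, 6.8, 11.0]
Max = 11.0 min
Rate = 60 / 11.0
= 5.45 units/hour (bottleneck: 11.0min)


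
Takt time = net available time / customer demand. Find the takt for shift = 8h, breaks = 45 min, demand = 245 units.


Available = 8×60 - 45 = 435 min
Takt time = 435 / 245
= 1.78 min/unit


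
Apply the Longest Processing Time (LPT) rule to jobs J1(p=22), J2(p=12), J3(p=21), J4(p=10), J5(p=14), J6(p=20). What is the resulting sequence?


LPT: sort by longest processing time first
  J1: p=22
  J3: p=21
  J6: p=20
  J5: p=14
  J2: p=12
  J4: p=10
Order: J1 → J3 → J6 → J5 → J2 → J4


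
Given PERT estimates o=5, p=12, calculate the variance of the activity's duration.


σ² = ((p - o) / 6)² = (p - o)² / 36
= (12 - 5)² / 36
= 7² / 36
= 49 / 36
= 1.3611


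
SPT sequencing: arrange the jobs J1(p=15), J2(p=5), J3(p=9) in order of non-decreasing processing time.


SPT: sort by shortest processing time
  J2: p=5
  J3: p=9
  J1: p=15
Order: J2 → J3 → J1


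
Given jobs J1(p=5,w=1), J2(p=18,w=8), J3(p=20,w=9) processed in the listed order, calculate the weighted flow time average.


Completion times:
  J1: C=5, w×C=1×5=5
  J2: C=23, w×C=8×23=184
  J3: C=43, w×C=9×43=387
Sum w×C = 576
Sum w = 18
Weighted avg = 576/18
= 32.00
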